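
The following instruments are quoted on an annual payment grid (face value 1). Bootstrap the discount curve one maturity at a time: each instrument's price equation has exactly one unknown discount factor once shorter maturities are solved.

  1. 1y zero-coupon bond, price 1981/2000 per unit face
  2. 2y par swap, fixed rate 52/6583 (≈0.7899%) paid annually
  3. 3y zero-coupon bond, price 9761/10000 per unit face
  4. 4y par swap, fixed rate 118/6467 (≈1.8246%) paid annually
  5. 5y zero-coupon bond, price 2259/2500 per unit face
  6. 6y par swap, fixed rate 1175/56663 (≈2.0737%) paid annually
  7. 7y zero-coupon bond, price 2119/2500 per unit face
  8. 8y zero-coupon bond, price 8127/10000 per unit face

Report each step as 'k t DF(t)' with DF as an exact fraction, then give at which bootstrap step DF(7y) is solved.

1 1 1981/2000
2 2 2461/2500
3 3 9761/10000
4 4 2323/2500
5 5 2259/2500
6 6 353/400
7 7 2119/2500
8 8 8127/10000
DF(7y) is solved at step 7

step 1 [1y] zero: DF = P = 1981/2000 ≈ 0.990500
step 2 [2y] swap r/1=52/6583: DF=(1 − 52/6583·(0.990500))/(1+52/6583) = 2461/2500 ≈ 0.984400
step 3 [3y] zero: DF = P = 9761/10000 ≈ 0.976100
step 4 [4y] swap r/1=118/6467: DF=(1 − 118/6467·(0.990500+0.984400+0.976100))/(1+118/6467) = 2323/2500 ≈ 0.929200
step 5 [5y] zero: DF = P = 2259/2500 ≈ 0.903600
step 6 [6y] swap r/1=1175/56663: DF=(1 − 1175/56663·(0.990500+0.984400+0.976100+0.929200+0.903600))/(1+1175/56663) = 353/400 ≈ 0.882500
step 7 [7y] zero: DF = P = 2119/2500 ≈ 0.847600
step 8 [8y] zero: DF = P = 8127/10000 ≈ 0.812700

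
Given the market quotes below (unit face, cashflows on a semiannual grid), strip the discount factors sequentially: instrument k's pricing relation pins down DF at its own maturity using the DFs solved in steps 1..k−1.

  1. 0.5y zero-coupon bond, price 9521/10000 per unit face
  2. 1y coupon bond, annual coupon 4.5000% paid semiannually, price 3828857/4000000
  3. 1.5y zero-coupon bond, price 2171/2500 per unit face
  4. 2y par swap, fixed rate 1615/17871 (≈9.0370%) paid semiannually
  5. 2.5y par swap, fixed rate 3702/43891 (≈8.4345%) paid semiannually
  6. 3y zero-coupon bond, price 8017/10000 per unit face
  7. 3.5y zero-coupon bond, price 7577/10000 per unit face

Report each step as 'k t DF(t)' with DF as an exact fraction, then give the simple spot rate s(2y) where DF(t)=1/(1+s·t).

1 1/2 9521/10000
2 1 572/625
3 3/2 2171/2500
4 2 1677/2000
5 5/2 8149/10000
6 3 8017/10000
7 7/2 7577/10000
s(2y) = (1/(1677/2000) − 1)/(2) = 323/3354 ≈ 9.6303%

step 1 [0.5y] zero: DF = P = 9521/10000 ≈ 0.952100
step 2 [1y] bond c/2=9/400: DF=(3828857/4000000 − 9/400·(0.952100))/(1+9/400) = 572/625 ≈ 0.915200
step 3 [1.5y] zero: DF = P = 2171/2500 ≈ 0.868400
step 4 [2y] swap r/2=1615/35742: DF=(1 − 1615/35742·(0.952100+0.915200+0.868400))/(1+1615/35742) = 1677/2000 ≈ 0.838500
step 5 [2.5y] swap r/2=1851/43891: DF=(1 − 1851/43891·(0.952100+0.915200+0.868400+0.838500))/(1+1851/43891) = 8149/10000 ≈ 0.814900
step 6 [3y] zero: DF = P = 8017/10000 ≈ 0.801700
step 7 [3.5y] zero: DF = P = 7577/10000 ≈ 0.757700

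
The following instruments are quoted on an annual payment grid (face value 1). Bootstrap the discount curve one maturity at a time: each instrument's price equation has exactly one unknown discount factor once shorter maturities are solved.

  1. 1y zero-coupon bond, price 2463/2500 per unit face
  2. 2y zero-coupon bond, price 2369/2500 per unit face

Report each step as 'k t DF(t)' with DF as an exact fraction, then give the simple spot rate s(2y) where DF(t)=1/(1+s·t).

1 1 2463/2500
2 2 2369/2500
s(2y) = (1/(2369/2500) − 1)/(2) = 131/4738 ≈ 2.7649%

step 1 [1y] zero: DF = P = 2463/2500 ≈ 0.985200
step 2 [2y] zero: DF = P = 2369/2500 ≈ 0.947600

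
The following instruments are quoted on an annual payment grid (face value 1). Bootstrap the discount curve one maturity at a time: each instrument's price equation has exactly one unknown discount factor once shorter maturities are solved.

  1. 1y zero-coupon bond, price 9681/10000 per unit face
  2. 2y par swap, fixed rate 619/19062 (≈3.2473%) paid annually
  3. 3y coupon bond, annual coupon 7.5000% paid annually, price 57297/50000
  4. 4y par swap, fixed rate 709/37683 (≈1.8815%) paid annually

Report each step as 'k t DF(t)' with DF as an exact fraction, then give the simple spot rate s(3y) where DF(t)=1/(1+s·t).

step 1 [1y] zero: DF = P = 9681/10000 ≈ 0.968100
step 2 [2y] swap r/1=619/19062: DF=(1 − 619/19062·(0.968100))/(1+619/19062) = 9381/10000 ≈ 0.938100
step 3 [3y] bond c/1=3/40: DF=(57297/50000 − 3/40·(0.968100+0.938100))/(1+3/40) = 933/1000 ≈ 0.933000
step 4 [4y] swap r/1=709/37683: DF=(1 − 709/37683·(0.968100+0.938100+0.933000))/(1+709/37683) = 9291/10000 ≈ 0.929100

1 1 9681/10000
2 2 9381/10000
3 3 933/1000
4 4 9291/10000
s(3y) = (1/(933/1000) − 1)/(3) = 67/2799 ≈ 2.3937%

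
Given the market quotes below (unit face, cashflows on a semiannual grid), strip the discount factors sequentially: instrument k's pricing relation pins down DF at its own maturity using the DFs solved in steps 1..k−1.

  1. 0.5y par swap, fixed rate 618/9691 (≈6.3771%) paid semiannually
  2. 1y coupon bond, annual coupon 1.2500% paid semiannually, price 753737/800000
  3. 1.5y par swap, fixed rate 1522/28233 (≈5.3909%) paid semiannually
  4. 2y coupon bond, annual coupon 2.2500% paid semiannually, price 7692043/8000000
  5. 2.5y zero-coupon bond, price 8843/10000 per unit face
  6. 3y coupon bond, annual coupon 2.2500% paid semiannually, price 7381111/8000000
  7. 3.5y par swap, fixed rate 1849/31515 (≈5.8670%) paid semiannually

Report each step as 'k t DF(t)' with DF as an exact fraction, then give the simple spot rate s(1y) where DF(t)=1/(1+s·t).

step 1 [0.5y] swap r/2=309/9691: DF=(1 − 309/9691·(0))/(1+309/9691) = 9691/10000 ≈ 0.969100
step 2 [1y] bond c/2=1/160: DF=(753737/800000 − 1/160·(0.969100))/(1+1/160) = 9303/10000 ≈ 0.930300
step 3 [1.5y] swap r/2=761/28233: DF=(1 − 761/28233·(0.969100+0.930300))/(1+761/28233) = 9239/10000 ≈ 0.923900
step 4 [2y] bond c/2=9/800: DF=(7692043/8000000 − 9/800·(0.969100+0.930300+0.923900))/(1+9/800) = 4597/5000 ≈ 0.919400
step 5 [2.5y] zero: DF = P = 8843/10000 ≈ 0.884300
step 6 [3y] bond c/2=9/800: DF=(7381111/8000000 − 9/800·(0.969100+0.930300+0.923900+0.919400+0.884300))/(1+9/800) = 8609/10000 ≈ 0.860900
step 7 [3.5y] swap r/2=1849/63030: DF=(1 − 1849/63030·(0.969100+0.930300+0.923900+0.919400+0.884300+0.860900))/(1+1849/63030) = 8151/10000 ≈ 0.815100

1 1/2 9691/10000
2 1 9303/10000
3 3/2 9239/10000
4 2 4597/5000
5 5/2 8843/10000
6 3 8609/10000
7 7/2 8151/10000
s(1y) = (1/(9303/10000) − 1)/(1) = 697/9303 ≈ 7.4922%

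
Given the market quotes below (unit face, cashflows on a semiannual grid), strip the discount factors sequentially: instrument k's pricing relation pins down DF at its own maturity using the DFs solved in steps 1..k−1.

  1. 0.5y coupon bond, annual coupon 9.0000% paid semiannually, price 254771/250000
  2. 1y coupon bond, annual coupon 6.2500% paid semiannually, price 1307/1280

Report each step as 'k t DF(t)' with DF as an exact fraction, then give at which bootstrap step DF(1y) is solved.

step 1 [0.5y] bond c/2=9/200: DF=(254771/250000 − 9/200·(0))/(1+9/200) = 1219/1250 ≈ 0.975200
step 2 [1y] bond c/2=1/32: DF=(1307/1280 − 1/32·(0.975200))/(1+1/32) = 4803/5000 ≈ 0.960600

1 1/2 1219/1250
2 1 4803/5000
DF(1y) is solved at step 2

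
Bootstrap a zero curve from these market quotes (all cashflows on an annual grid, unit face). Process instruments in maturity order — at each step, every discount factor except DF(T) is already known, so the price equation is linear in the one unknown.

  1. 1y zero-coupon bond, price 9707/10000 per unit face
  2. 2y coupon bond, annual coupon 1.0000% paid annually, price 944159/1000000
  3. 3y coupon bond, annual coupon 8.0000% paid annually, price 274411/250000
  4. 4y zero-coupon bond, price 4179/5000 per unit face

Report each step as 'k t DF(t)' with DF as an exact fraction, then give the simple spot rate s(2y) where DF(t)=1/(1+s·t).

1 1 9707/10000
2 2 2313/2500
3 3 8759/10000
4 4 4179/5000
s(2y) = (1/(2313/2500) − 1)/(2) = 187/4626 ≈ 4.0424%

step 1 [1y] zero: DF = P = 9707/10000 ≈ 0.970700
step 2 [2y] bond c/1=1/100: DF=(944159/1000000 − 1/100·(0.970700))/(1+1/100) = 2313/2500 ≈ 0.925200
step 3 [3y] bond c/1=2/25: DF=(274411/250000 − 2/25·(0.970700+0.925200))/(1+2/25) = 8759/10000 ≈ 0.875900
step 4 [4y] zero: DF = P = 4179/5000 ≈ 0.835800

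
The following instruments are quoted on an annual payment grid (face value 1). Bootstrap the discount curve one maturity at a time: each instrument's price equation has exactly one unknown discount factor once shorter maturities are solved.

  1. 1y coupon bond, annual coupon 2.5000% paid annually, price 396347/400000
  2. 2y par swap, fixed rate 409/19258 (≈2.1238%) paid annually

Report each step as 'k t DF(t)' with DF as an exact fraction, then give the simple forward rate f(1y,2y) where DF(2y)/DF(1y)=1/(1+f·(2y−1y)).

step 1 [1y] bond c/1=1/40: DF=(396347/400000 − 1/40·(0))/(1+1/40) = 9667/10000 ≈ 0.966700
step 2 [2y] swap r/1=409/19258: DF=(1 − 409/19258·(0.966700))/(1+409/19258) = 9591/10000 ≈ 0.959100

1 1 9667/10000
2 2 9591/10000
f(1y,2y) = ((9667/10000)/(9591/10000) − 1)/(1) = 76/9591 ≈ 0.7924%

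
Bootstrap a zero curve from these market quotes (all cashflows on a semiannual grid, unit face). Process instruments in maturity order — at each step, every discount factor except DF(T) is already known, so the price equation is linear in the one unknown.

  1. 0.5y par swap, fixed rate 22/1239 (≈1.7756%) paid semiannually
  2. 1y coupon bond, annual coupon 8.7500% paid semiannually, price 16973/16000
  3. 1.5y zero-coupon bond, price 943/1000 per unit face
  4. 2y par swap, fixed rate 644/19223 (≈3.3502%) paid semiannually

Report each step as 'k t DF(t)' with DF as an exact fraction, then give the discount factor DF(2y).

step 1 [0.5y] swap r/2=11/1239: DF=(1 − 11/1239·(0))/(1+11/1239) = 1239/1250 ≈ 0.991200
step 2 [1y] bond c/2=7/160: DF=(16973/16000 − 7/160·(0.991200))/(1+7/160) = 2437/2500 ≈ 0.974800
step 3 [1.5y] zero: DF = P = 943/1000 ≈ 0.943000
step 4 [2y] swap r/2=322/19223: DF=(1 − 322/19223·(0.991200+0.974800+0.943000))/(1+322/19223) = 2339/2500 ≈ 0.935600

1 1/2 1239/1250
2 1 2437/2500
3 3/2 943/1000
4 2 2339/2500
DF(2y) = 2339/2500 ≈ 0.935600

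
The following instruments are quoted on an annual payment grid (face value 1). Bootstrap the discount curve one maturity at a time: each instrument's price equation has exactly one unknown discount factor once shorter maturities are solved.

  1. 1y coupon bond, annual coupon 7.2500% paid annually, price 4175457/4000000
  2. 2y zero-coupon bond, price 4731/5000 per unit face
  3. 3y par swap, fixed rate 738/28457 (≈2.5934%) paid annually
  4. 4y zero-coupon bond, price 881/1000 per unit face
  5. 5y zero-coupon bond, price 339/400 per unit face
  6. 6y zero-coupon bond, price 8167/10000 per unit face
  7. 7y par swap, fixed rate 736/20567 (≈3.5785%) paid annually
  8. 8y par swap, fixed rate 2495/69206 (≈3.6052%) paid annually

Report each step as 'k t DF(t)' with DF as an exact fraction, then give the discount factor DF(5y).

1 1 9733/10000
2 2 4731/5000
3 3 4631/5000
4 4 881/1000
5 5 339/400
6 6 8167/10000
7 7 487/625
8 8 1501/2000
DF(5y) = 339/400 ≈ 0.847500

step 1 [1y] bond c/1=29/400: DF=(4175457/4000000 − 29/400·(0))/(1+29/400) = 9733/10000 ≈ 0.973300
step 2 [2y] zero: DF = P = 4731/5000 ≈ 0.946200
step 3 [3y] swap r/1=738/28457: DF=(1 − 738/28457·(0.973300+0.946200))/(1+738/28457) = 4631/5000 ≈ 0.926200
step 4 [4y] zero: DF = P = 881/1000 ≈ 0.881000
step 5 [5y] zero: DF = P = 339/400 ≈ 0.847500
step 6 [6y] zero: DF = P = 8167/10000 ≈ 0.816700
step 7 [7y] swap r/1=736/20567: DF=(1 − 736/20567·(0.973300+0.946200+0.926200+0.881000+0.847500+0.816700))/(1+736/20567) = 487/625 ≈ 0.779200
step 8 [8y] swap r/1=2495/69206: DF=(1 − 2495/69206·(0.973300+0.946200+0.926200+0.881000+0.847500+0.816700+0.779200))/(1+2495/69206) = 1501/2000 ≈ 0.750500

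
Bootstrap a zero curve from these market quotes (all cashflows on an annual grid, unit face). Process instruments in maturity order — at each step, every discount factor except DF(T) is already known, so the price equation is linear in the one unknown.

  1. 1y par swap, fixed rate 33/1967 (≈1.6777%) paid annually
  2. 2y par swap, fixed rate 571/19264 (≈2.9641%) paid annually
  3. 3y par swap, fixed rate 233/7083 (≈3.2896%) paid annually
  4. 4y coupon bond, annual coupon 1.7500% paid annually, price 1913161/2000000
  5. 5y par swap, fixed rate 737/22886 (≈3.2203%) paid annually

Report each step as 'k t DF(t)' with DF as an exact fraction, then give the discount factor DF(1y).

step 1 [1y] swap r/1=33/1967: DF=(1 − 33/1967·(0))/(1+33/1967) = 1967/2000 ≈ 0.983500
step 2 [2y] swap r/1=571/19264: DF=(1 − 571/19264·(0.983500))/(1+571/19264) = 9429/10000 ≈ 0.942900
step 3 [3y] swap r/1=233/7083: DF=(1 − 233/7083·(0.983500+0.942900))/(1+233/7083) = 2267/2500 ≈ 0.906800
step 4 [4y] bond c/1=7/400: DF=(1913161/2000000 − 7/400·(0.983500+0.942900+0.906800))/(1+7/400) = 4457/5000 ≈ 0.891400
step 5 [5y] swap r/1=737/22886: DF=(1 − 737/22886·(0.983500+0.942900+0.906800+0.891400))/(1+737/22886) = 4263/5000 ≈ 0.852600

1 1 1967/2000
2 2 9429/10000
3 3 2267/2500
4 4 4457/5000
5 5 4263/5000
DF(1y) = 1967/2000 ≈ 0.983500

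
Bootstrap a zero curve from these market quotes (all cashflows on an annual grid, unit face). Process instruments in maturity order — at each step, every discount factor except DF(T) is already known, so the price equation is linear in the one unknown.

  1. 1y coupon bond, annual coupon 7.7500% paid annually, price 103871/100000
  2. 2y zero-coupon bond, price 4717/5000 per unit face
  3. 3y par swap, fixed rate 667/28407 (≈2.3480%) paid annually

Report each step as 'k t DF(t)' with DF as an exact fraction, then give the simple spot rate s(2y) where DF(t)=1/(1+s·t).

1 1 241/250
2 2 4717/5000
3 3 9333/10000
s(2y) = (1/(4717/5000) − 1)/(2) = 283/9434 ≈ 2.9998%

step 1 [1y] bond c/1=31/400: DF=(103871/100000 − 31/400·(0))/(1+31/400) = 241/250 ≈ 0.964000
step 2 [2y] zero: DF = P = 4717/5000 ≈ 0.943400
step 3 [3y] swap r/1=667/28407: DF=(1 − 667/28407·(0.964000+0.943400))/(1+667/28407) = 9333/10000 ≈ 0.933300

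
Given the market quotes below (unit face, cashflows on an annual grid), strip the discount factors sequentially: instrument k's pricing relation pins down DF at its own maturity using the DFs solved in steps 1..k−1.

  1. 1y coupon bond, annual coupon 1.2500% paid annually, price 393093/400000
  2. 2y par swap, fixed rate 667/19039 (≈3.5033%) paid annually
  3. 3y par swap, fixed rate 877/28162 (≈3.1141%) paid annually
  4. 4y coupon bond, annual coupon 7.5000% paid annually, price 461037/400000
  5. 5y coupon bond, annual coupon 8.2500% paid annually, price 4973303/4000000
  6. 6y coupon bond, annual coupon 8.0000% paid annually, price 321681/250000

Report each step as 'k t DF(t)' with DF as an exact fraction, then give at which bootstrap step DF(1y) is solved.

1 1 4853/5000
2 2 9333/10000
3 3 9123/10000
4 4 8757/10000
5 5 542/625
6 6 8537/10000
DF(1y) is solved at step 1

step 1 [1y] bond c/1=1/80: DF=(393093/400000 − 1/80·(0))/(1+1/80) = 4853/5000 ≈ 0.970600
step 2 [2y] swap r/1=667/19039: DF=(1 − 667/19039·(0.970600))/(1+667/19039) = 9333/10000 ≈ 0.933300
step 3 [3y] swap r/1=877/28162: DF=(1 − 877/28162·(0.970600+0.933300))/(1+877/28162) = 9123/10000 ≈ 0.912300
step 4 [4y] bond c/1=3/40: DF=(461037/400000 − 3/40·(0.970600+0.933300+0.912300))/(1+3/40) = 8757/10000 ≈ 0.875700
step 5 [5y] bond c/1=33/400: DF=(4973303/4000000 − 33/400·(0.970600+0.933300+0.912300+0.875700))/(1+33/400) = 542/625 ≈ 0.867200
step 6 [6y] bond c/1=2/25: DF=(321681/250000 − 2/25·(0.970600+0.933300+0.912300+0.875700+0.867200))/(1+2/25) = 8537/10000 ≈ 0.853700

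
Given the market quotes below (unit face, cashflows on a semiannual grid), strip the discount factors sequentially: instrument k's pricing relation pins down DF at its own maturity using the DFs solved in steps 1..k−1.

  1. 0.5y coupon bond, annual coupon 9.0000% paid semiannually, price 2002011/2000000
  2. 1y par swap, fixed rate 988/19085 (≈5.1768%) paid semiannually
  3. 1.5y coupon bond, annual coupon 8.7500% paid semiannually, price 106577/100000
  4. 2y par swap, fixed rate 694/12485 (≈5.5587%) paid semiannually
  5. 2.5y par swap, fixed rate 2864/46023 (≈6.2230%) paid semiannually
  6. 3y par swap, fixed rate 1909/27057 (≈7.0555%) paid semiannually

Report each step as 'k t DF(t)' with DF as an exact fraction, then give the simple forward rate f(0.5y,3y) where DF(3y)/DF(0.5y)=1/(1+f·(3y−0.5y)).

step 1 [0.5y] bond c/2=9/200: DF=(2002011/2000000 − 9/200·(0))/(1+9/200) = 9579/10000 ≈ 0.957900
step 2 [1y] swap r/2=494/19085: DF=(1 − 494/19085·(0.957900))/(1+494/19085) = 4753/5000 ≈ 0.950600
step 3 [1.5y] bond c/2=7/160: DF=(106577/100000 − 7/160·(0.957900+0.950600))/(1+7/160) = 9411/10000 ≈ 0.941100
step 4 [2y] swap r/2=347/12485: DF=(1 − 347/12485·(0.957900+0.950600+0.941100))/(1+347/12485) = 8959/10000 ≈ 0.895900
step 5 [2.5y] swap r/2=1432/46023: DF=(1 − 1432/46023·(0.957900+0.950600+0.941100+0.895900))/(1+1432/46023) = 1071/1250 ≈ 0.856800
step 6 [3y] swap r/2=1909/54114: DF=(1 − 1909/54114·(0.957900+0.950600+0.941100+0.895900+0.856800))/(1+1909/54114) = 8091/10000 ≈ 0.809100

1 1/2 9579/10000
2 1 4753/5000
3 3/2 9411/10000
4 2 8959/10000
5 5/2 1071/1250
6 3 8091/10000
f(0.5y,3y) = ((9579/10000)/(8091/10000) − 1)/(5/2) = 32/435 ≈ 7.3563%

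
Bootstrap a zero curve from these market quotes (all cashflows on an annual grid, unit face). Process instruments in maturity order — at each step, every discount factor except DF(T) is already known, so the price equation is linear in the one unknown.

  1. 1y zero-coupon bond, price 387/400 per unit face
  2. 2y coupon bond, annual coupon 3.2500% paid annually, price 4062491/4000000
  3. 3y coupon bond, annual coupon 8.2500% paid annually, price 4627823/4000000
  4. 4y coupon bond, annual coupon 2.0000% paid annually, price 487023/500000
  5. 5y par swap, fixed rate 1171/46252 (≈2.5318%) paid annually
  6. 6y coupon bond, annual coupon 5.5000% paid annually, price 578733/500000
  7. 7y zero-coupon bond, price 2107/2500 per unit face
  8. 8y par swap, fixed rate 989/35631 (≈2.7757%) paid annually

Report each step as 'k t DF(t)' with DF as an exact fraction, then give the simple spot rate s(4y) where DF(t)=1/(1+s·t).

step 1 [1y] zero: DF = P = 387/400 ≈ 0.967500
step 2 [2y] bond c/1=13/400: DF=(4062491/4000000 − 13/400·(0.967500))/(1+13/400) = 2383/2500 ≈ 0.953200
step 3 [3y] bond c/1=33/400: DF=(4627823/4000000 − 33/400·(0.967500+0.953200))/(1+33/400) = 1153/1250 ≈ 0.922400
step 4 [4y] bond c/1=1/50: DF=(487023/500000 − 1/50·(0.967500+0.953200+0.922400))/(1+1/50) = 562/625 ≈ 0.899200
step 5 [5y] swap r/1=1171/46252: DF=(1 − 1171/46252·(0.967500+0.953200+0.922400+0.899200))/(1+1171/46252) = 8829/10000 ≈ 0.882900
step 6 [6y] bond c/1=11/200: DF=(578733/500000 − 11/200·(0.967500+0.953200+0.922400+0.899200+0.882900))/(1+11/200) = 107/125 ≈ 0.856000
step 7 [7y] zero: DF = P = 2107/2500 ≈ 0.842800
step 8 [8y] swap r/1=989/35631: DF=(1 − 989/35631·(0.967500+0.953200+0.922400+0.899200+0.882900+0.856000+0.842800))/(1+989/35631) = 4011/5000 ≈ 0.802200

1 1 387/400
2 2 2383/2500
3 3 1153/1250
4 4 562/625
5 5 8829/10000
6 6 107/125
7 7 2107/2500
8 8 4011/5000
s(4y) = (1/(562/625) − 1)/(4) = 63/2248 ≈ 2.8025%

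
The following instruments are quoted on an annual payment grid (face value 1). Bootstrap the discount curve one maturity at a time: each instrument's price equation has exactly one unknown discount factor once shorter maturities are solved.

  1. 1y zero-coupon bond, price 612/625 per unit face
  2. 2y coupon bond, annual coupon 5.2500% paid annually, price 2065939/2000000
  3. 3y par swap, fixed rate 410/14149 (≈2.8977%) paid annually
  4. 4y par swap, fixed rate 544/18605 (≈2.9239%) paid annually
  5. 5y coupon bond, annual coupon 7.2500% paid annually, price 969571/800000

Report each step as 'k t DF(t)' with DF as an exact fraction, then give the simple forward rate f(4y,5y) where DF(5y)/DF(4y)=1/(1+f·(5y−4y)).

1 1 612/625
2 2 4663/5000
3 3 459/500
4 4 557/625
5 5 1757/2000
f(4y,5y) = ((557/625)/(1757/2000) − 1)/(1) = 127/8785 ≈ 1.4456%

step 1 [1y] zero: DF = P = 612/625 ≈ 0.979200
step 2 [2y] bond c/1=21/400: DF=(2065939/2000000 − 21/400·(0.979200))/(1+21/400) = 4663/5000 ≈ 0.932600
step 3 [3y] swap r/1=410/14149: DF=(1 − 410/14149·(0.979200+0.932600))/(1+410/14149) = 459/500 ≈ 0.918000
step 4 [4y] swap r/1=544/18605: DF=(1 − 544/18605·(0.979200+0.932600+0.918000))/(1+544/18605) = 557/625 ≈ 0.891200
step 5 [5y] bond c/1=29/400: DF=(969571/800000 − 29/400·(0.979200+0.932600+0.918000+0.891200))/(1+29/400) = 1757/2000 ≈ 0.878500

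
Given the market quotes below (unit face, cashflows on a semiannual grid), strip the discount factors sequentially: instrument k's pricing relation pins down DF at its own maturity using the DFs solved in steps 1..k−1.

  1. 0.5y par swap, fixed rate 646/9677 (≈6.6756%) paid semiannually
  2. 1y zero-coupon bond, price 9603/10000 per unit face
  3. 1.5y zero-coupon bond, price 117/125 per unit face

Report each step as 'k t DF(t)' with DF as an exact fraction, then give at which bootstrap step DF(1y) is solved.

1 1/2 9677/10000
2 1 9603/10000
3 3/2 117/125
DF(1y) is solved at step 2

step 1 [0.5y] swap r/2=323/9677: DF=(1 − 323/9677·(0))/(1+323/9677) = 9677/10000 ≈ 0.967700
step 2 [1y] zero: DF = P = 9603/10000 ≈ 0.960300
step 3 [1.5y] zero: DF = P = 117/125 ≈ 0.936000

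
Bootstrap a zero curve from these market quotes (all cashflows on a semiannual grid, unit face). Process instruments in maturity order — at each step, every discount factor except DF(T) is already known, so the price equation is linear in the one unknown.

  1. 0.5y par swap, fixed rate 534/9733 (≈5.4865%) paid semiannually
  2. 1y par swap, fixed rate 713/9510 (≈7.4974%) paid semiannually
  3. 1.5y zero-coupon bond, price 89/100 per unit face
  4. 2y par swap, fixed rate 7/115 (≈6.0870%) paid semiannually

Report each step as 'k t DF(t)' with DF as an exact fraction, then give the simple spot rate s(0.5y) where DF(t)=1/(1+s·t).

step 1 [0.5y] swap r/2=267/9733: DF=(1 − 267/9733·(0))/(1+267/9733) = 9733/10000 ≈ 0.973300
step 2 [1y] swap r/2=713/19020: DF=(1 − 713/19020·(0.973300))/(1+713/19020) = 9287/10000 ≈ 0.928700
step 3 [1.5y] zero: DF = P = 89/100 ≈ 0.890000
step 4 [2y] swap r/2=7/230: DF=(1 − 7/230·(0.973300+0.928700+0.890000))/(1+7/230) = 111/125 ≈ 0.888000

1 1/2 9733/10000
2 1 9287/10000
3 3/2 89/100
4 2 111/125
s(0.5y) = (1/(9733/10000) − 1)/(1/2) = 534/9733 ≈ 5.4865%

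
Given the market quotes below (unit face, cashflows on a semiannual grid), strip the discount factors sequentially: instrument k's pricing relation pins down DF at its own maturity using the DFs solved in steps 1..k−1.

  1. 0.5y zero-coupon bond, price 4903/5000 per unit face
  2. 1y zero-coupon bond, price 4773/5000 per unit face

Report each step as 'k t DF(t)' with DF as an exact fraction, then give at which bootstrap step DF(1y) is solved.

1 1/2 4903/5000
2 1 4773/5000
DF(1y) is solved at step 2

step 1 [0.5y] zero: DF = P = 4903/5000 ≈ 0.980600
step 2 [1y] zero: DF = P = 4773/5000 ≈ 0.954600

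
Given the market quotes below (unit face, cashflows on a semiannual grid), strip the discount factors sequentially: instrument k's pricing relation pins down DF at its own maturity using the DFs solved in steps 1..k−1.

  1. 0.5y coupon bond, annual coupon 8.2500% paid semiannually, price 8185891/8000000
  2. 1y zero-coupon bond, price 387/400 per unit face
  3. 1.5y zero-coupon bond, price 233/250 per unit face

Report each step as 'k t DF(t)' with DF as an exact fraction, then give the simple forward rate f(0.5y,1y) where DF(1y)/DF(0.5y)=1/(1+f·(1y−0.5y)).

1 1/2 9827/10000
2 1 387/400
3 3/2 233/250
f(0.5y,1y) = ((9827/10000)/(387/400) − 1)/(1/2) = 304/9675 ≈ 3.1421%

step 1 [0.5y] bond c/2=33/800: DF=(8185891/8000000 − 33/800·(0))/(1+33/800) = 9827/10000 ≈ 0.982700
step 2 [1y] zero: DF = P = 387/400 ≈ 0.967500
step 3 [1.5y] zero: DF = P = 233/250 ≈ 0.932000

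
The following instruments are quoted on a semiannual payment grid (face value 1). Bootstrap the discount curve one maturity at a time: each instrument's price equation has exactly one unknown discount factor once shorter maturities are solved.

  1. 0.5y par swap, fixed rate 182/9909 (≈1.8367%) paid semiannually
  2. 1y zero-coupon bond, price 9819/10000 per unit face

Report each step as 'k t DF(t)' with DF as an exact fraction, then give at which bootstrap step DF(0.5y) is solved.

1 1/2 9909/10000
2 1 9819/10000
DF(0.5y) is solved at step 1

step 1 [0.5y] swap r/2=91/9909: DF=(1 − 91/9909·(0))/(1+91/9909) = 9909/10000 ≈ 0.990900
step 2 [1y] zero: DF = P = 9819/10000 ≈ 0.981900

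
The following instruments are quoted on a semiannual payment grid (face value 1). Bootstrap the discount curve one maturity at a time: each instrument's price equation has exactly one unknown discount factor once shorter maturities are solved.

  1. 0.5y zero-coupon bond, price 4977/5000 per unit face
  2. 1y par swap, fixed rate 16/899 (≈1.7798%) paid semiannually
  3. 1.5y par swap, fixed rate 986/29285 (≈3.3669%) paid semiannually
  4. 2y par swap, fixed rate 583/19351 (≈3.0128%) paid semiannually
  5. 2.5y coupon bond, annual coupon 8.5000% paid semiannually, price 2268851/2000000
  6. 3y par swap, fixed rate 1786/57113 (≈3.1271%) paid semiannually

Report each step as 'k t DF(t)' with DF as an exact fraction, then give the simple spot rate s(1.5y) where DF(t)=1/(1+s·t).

1 1/2 4977/5000
2 1 614/625
3 3/2 9507/10000
4 2 9417/10000
5 5/2 1163/1250
6 3 9107/10000
s(1.5y) = (1/(9507/10000) − 1)/(3/2) = 986/28521 ≈ 3.4571%

step 1 [0.5y] zero: DF = P = 4977/5000 ≈ 0.995400
step 2 [1y] swap r/2=8/899: DF=(1 − 8/899·(0.995400))/(1+8/899) = 614/625 ≈ 0.982400
step 3 [1.5y] swap r/2=493/29285: DF=(1 − 493/29285·(0.995400+0.982400))/(1+493/29285) = 9507/10000 ≈ 0.950700
step 4 [2y] swap r/2=583/38702: DF=(1 − 583/38702·(0.995400+0.982400+0.950700))/(1+583/38702) = 9417/10000 ≈ 0.941700
step 5 [2.5y] bond c/2=17/400: DF=(2268851/2000000 − 17/400·(0.995400+0.982400+0.950700+0.941700))/(1+17/400) = 1163/1250 ≈ 0.930400
step 6 [3y] swap r/2=893/57113: DF=(1 − 893/57113·(0.995400+0.982400+0.950700+0.941700+0.930400))/(1+893/57113) = 9107/10000 ≈ 0.910700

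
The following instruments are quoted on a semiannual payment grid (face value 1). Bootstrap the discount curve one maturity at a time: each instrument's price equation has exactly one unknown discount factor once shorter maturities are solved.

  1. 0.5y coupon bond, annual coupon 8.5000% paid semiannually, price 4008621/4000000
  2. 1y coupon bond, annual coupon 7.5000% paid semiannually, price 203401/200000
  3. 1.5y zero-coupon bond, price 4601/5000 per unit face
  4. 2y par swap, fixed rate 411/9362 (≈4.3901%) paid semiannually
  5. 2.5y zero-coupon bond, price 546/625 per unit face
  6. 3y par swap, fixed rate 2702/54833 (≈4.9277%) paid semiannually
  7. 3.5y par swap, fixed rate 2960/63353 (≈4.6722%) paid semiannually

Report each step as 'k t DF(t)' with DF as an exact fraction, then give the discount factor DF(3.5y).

step 1 [0.5y] bond c/2=17/400: DF=(4008621/4000000 − 17/400·(0))/(1+17/400) = 9613/10000 ≈ 0.961300
step 2 [1y] bond c/2=3/80: DF=(203401/200000 − 3/80·(0.961300))/(1+3/80) = 1891/2000 ≈ 0.945500
step 3 [1.5y] zero: DF = P = 4601/5000 ≈ 0.920200
step 4 [2y] swap r/2=411/18724: DF=(1 − 411/18724·(0.961300+0.945500+0.920200))/(1+411/18724) = 4589/5000 ≈ 0.917800
step 5 [2.5y] zero: DF = P = 546/625 ≈ 0.873600
step 6 [3y] swap r/2=1351/54833: DF=(1 − 1351/54833·(0.961300+0.945500+0.920200+0.917800+0.873600))/(1+1351/54833) = 8649/10000 ≈ 0.864900
step 7 [3.5y] swap r/2=1480/63353: DF=(1 − 1480/63353·(0.961300+0.945500+0.920200+0.917800+0.873600+0.864900))/(1+1480/63353) = 213/250 ≈ 0.852000

1 1/2 9613/10000
2 1 1891/2000
3 3/2 4601/5000
4 2 4589/5000
5 5/2 546/625
6 3 8649/10000
7 7/2 213/250
DF(3.5y) = 213/250 ≈ 0.852000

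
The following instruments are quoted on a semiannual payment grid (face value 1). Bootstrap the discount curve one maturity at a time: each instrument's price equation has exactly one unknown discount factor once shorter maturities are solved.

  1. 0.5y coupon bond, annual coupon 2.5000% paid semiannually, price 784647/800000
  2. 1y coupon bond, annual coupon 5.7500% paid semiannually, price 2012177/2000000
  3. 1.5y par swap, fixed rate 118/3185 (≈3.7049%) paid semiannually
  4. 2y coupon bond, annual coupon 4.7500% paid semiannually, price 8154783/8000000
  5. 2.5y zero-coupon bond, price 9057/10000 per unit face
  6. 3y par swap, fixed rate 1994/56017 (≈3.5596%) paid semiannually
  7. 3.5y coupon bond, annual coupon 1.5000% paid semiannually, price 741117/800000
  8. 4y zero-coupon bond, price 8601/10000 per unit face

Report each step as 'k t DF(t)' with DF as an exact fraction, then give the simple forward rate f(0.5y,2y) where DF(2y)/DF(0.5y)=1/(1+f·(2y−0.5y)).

1 1/2 9687/10000
2 1 9509/10000
3 3/2 9469/10000
4 2 2323/2500
5 5/2 9057/10000
6 3 9003/10000
7 7/2 4389/5000
8 4 8601/10000
f(0.5y,2y) = ((9687/10000)/(2323/2500) − 1)/(3/2) = 395/13938 ≈ 2.8340%

step 1 [0.5y] bond c/2=1/80: DF=(784647/800000 − 1/80·(0))/(1+1/80) = 9687/10000 ≈ 0.968700
step 2 [1y] bond c/2=23/800: DF=(2012177/2000000 − 23/800·(0.968700))/(1+23/800) = 9509/10000 ≈ 0.950900
step 3 [1.5y] swap r/2=59/3185: DF=(1 − 59/3185·(0.968700+0.950900))/(1+59/3185) = 9469/10000 ≈ 0.946900
step 4 [2y] bond c/2=19/800: DF=(8154783/8000000 − 19/800·(0.968700+0.950900+0.946900))/(1+19/800) = 2323/2500 ≈ 0.929200
step 5 [2.5y] zero: DF = P = 9057/10000 ≈ 0.905700
step 6 [3y] swap r/2=997/56017: DF=(1 − 997/56017·(0.968700+0.950900+0.946900+0.929200+0.905700))/(1+997/56017) = 9003/10000 ≈ 0.900300
step 7 [3.5y] bond c/2=3/400: DF=(741117/800000 − 3/400·(0.968700+0.950900+0.946900+0.929200+0.905700+0.900300))/(1+3/400) = 4389/5000 ≈ 0.877800
step 8 [4y] zero: DF = P = 8601/10000 ≈ 0.860100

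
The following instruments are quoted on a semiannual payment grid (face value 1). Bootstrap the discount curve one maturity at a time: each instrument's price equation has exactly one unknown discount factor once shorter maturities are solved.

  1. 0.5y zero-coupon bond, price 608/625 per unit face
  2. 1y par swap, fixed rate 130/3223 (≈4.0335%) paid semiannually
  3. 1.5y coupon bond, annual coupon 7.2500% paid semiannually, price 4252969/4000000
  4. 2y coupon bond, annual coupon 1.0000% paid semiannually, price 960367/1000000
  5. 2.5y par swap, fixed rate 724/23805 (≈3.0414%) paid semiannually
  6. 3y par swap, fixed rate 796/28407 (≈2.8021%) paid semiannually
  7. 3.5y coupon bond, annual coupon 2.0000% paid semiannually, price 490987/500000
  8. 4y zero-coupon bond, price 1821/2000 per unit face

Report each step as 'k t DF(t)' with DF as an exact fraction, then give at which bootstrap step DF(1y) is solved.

step 1 [0.5y] zero: DF = P = 608/625 ≈ 0.972800
step 2 [1y] swap r/2=65/3223: DF=(1 − 65/3223·(0.972800))/(1+65/3223) = 961/1000 ≈ 0.961000
step 3 [1.5y] bond c/2=29/800: DF=(4252969/4000000 − 29/800·(0.972800+0.961000))/(1+29/800) = 599/625 ≈ 0.958400
step 4 [2y] bond c/2=1/200: DF=(960367/1000000 − 1/200·(0.972800+0.961000+0.958400))/(1+1/200) = 2353/2500 ≈ 0.941200
step 5 [2.5y] swap r/2=362/23805: DF=(1 − 362/23805·(0.972800+0.961000+0.958400+0.941200))/(1+362/23805) = 2319/2500 ≈ 0.927600
step 6 [3y] swap r/2=398/28407: DF=(1 − 398/28407·(0.972800+0.961000+0.958400+0.941200+0.927600))/(1+398/28407) = 2301/2500 ≈ 0.920400
step 7 [3.5y] bond c/2=1/100: DF=(490987/500000 − 1/100·(0.972800+0.961000+0.958400+0.941200+0.927600+0.920400))/(1+1/100) = 229/250 ≈ 0.916000
step 8 [4y] zero: DF = P = 1821/2000 ≈ 0.910500

1 1/2 608/625
2 1 961/1000
3 3/2 599/625
4 2 2353/2500
5 5/2 2319/2500
6 3 2301/2500
7 7/2 229/250
8 4 1821/2000
DF(1y) is solved at step 2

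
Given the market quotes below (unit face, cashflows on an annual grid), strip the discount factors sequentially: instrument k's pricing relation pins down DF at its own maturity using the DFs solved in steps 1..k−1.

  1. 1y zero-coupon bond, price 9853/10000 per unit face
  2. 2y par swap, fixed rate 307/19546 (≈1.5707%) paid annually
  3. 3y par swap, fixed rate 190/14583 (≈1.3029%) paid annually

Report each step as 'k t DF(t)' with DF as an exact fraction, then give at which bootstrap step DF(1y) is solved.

step 1 [1y] zero: DF = P = 9853/10000 ≈ 0.985300
step 2 [2y] swap r/1=307/19546: DF=(1 − 307/19546·(0.985300))/(1+307/19546) = 9693/10000 ≈ 0.969300
step 3 [3y] swap r/1=190/14583: DF=(1 − 190/14583·(0.985300+0.969300))/(1+190/14583) = 481/500 ≈ 0.962000

1 1 9853/10000
2 2 9693/10000
3 3 481/500
DF(1y) is solved at step 1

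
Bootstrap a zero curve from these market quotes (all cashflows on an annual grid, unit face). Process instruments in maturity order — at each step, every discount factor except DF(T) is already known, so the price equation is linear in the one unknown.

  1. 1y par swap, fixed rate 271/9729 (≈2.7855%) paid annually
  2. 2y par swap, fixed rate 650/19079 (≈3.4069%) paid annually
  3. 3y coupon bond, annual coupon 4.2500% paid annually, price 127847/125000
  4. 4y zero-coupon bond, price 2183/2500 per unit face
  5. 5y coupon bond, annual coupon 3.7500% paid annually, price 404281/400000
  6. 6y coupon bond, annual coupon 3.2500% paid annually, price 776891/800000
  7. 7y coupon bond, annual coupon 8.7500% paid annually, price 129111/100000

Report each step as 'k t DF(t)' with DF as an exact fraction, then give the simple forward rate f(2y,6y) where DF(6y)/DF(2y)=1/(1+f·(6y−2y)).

step 1 [1y] swap r/1=271/9729: DF=(1 − 271/9729·(0))/(1+271/9729) = 9729/10000 ≈ 0.972900
step 2 [2y] swap r/1=650/19079: DF=(1 − 650/19079·(0.972900))/(1+650/19079) = 187/200 ≈ 0.935000
step 3 [3y] bond c/1=17/400: DF=(127847/125000 − 17/400·(0.972900+0.935000))/(1+17/400) = 9033/10000 ≈ 0.903300
step 4 [4y] zero: DF = P = 2183/2500 ≈ 0.873200
step 5 [5y] bond c/1=3/80: DF=(404281/400000 − 3/80·(0.972900+0.935000+0.903300+0.873200))/(1+3/80) = 841/1000 ≈ 0.841000
step 6 [6y] bond c/1=13/400: DF=(776891/800000 − 13/400·(0.972900+0.935000+0.903300+0.873200+0.841000))/(1+13/400) = 7981/10000 ≈ 0.798100
step 7 [7y] bond c/1=7/80: DF=(129111/100000 − 7/80·(0.972900+0.935000+0.903300+0.873200+0.841000+0.798100))/(1+7/80) = 7589/10000 ≈ 0.758900

1 1 9729/10000
2 2 187/200
3 3 9033/10000
4 4 2183/2500
5 5 841/1000
6 6 7981/10000
7 7 7589/10000
f(2y,6y) = ((187/200)/(7981/10000) − 1)/(4) = 1369/31924 ≈ 4.2883%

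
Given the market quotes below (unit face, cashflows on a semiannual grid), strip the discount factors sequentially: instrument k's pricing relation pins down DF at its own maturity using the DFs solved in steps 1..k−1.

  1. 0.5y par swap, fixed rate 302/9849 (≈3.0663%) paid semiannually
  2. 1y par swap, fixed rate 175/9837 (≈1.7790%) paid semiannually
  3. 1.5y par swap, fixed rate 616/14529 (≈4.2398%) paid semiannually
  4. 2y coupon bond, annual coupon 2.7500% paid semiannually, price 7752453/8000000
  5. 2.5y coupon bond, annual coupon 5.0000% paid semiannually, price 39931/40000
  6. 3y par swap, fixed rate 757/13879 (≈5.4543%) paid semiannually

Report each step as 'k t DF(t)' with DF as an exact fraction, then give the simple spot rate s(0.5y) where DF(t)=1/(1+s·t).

1 1/2 9849/10000
2 1 393/400
3 3/2 1173/1250
4 2 1833/2000
5 5/2 8807/10000
6 3 4243/5000
s(0.5y) = (1/(9849/10000) − 1)/(1/2) = 302/9849 ≈ 3.0663%

step 1 [0.5y] swap r/2=151/9849: DF=(1 − 151/9849·(0))/(1+151/9849) = 9849/10000 ≈ 0.984900
step 2 [1y] swap r/2=175/19674: DF=(1 − 175/19674·(0.984900))/(1+175/19674) = 393/400 ≈ 0.982500
step 3 [1.5y] swap r/2=308/14529: DF=(1 − 308/14529·(0.984900+0.982500))/(1+308/14529) = 1173/1250 ≈ 0.938400
step 4 [2y] bond c/2=11/800: DF=(7752453/8000000 − 11/800·(0.984900+0.982500+0.938400))/(1+11/800) = 1833/2000 ≈ 0.916500
step 5 [2.5y] bond c/2=1/40: DF=(39931/40000 − 1/40·(0.984900+0.982500+0.938400+0.916500))/(1+1/40) = 8807/10000 ≈ 0.880700
step 6 [3y] swap r/2=757/27758: DF=(1 − 757/27758·(0.984900+0.982500+0.938400+0.916500+0.880700))/(1+757/27758) = 4243/5000 ≈ 0.848600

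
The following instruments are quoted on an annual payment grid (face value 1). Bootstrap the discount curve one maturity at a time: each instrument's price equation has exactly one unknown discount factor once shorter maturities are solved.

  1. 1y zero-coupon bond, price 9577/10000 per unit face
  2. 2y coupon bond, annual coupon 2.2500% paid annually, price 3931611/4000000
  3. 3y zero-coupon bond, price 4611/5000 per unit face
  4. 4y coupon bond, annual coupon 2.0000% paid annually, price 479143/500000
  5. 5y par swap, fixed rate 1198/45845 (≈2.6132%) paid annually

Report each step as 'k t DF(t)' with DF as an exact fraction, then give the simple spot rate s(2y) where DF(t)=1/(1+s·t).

1 1 9577/10000
2 2 4701/5000
3 3 4611/5000
4 4 4421/5000
5 5 4401/5000
s(2y) = (1/(4701/5000) − 1)/(2) = 299/9402 ≈ 3.1802%

step 1 [1y] zero: DF = P = 9577/10000 ≈ 0.957700
step 2 [2y] bond c/1=9/400: DF=(3931611/4000000 − 9/400·(0.957700))/(1+9/400) = 4701/5000 ≈ 0.940200
step 3 [3y] zero: DF = P = 4611/5000 ≈ 0.922200
step 4 [4y] bond c/1=1/50: DF=(479143/500000 − 1/50·(0.957700+0.940200+0.922200))/(1+1/50) = 4421/5000 ≈ 0.884200
step 5 [5y] swap r/1=1198/45845: DF=(1 − 1198/45845·(0.957700+0.940200+0.922200+0.884200))/(1+1198/45845) = 4401/5000 ≈ 0.880200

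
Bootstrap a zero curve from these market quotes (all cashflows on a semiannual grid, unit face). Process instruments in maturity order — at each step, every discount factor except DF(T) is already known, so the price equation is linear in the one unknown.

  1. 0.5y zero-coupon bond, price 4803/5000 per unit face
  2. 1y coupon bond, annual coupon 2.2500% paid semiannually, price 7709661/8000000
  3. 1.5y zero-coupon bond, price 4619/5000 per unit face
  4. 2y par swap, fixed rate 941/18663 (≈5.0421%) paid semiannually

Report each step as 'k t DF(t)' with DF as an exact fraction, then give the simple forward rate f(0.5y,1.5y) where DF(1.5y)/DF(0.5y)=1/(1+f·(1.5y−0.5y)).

1 1/2 4803/5000
2 1 9423/10000
3 3/2 4619/5000
4 2 9059/10000
f(0.5y,1.5y) = ((4803/5000)/(4619/5000) − 1)/(1) = 184/4619 ≈ 3.9835%

step 1 [0.5y] zero: DF = P = 4803/5000 ≈ 0.960600
step 2 [1y] bond c/2=9/800: DF=(7709661/8000000 − 9/800·(0.960600))/(1+9/800) = 9423/10000 ≈ 0.942300
step 3 [1.5y] zero: DF = P = 4619/5000 ≈ 0.923800
step 4 [2y] swap r/2=941/37326: DF=(1 − 941/37326·(0.960600+0.942300+0.923800))/(1+941/37326) = 9059/10000 ≈ 0.905900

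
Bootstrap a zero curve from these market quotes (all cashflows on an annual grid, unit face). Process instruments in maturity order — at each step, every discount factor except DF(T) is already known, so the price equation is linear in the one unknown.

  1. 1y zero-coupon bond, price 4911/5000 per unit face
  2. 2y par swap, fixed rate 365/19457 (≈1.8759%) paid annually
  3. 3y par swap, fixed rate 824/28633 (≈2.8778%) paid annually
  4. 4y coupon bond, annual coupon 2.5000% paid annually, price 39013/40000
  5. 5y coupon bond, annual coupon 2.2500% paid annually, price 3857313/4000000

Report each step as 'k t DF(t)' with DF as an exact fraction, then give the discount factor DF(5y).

1 1 4911/5000
2 2 1927/2000
3 3 1147/1250
4 4 8817/10000
5 5 8607/10000
DF(5y) = 8607/10000 ≈ 0.860700

step 1 [1y] zero: DF = P = 4911/5000 ≈ 0.982200
step 2 [2y] swap r/1=365/19457: DF=(1 − 365/19457·(0.982200))/(1+365/19457) = 1927/2000 ≈ 0.963500
step 3 [3y] swap r/1=824/28633: DF=(1 − 824/28633·(0.982200+0.963500))/(1+824/28633) = 1147/1250 ≈ 0.917600
step 4 [4y] bond c/1=1/40: DF=(39013/40000 − 1/40·(0.982200+0.963500+0.917600))/(1+1/40) = 8817/10000 ≈ 0.881700
step 5 [5y] bond c/1=9/400: DF=(3857313/4000000 − 9/400·(0.982200+0.963500+0.917600+0.881700))/(1+9/400) = 8607/10000 ≈ 0.860700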